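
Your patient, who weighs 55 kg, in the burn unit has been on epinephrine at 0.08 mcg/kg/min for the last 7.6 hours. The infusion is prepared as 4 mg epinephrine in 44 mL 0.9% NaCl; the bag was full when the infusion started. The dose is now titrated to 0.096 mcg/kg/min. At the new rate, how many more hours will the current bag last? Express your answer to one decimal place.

Initial rate:
Dose = 0.08 mcg/kg/min × 55 kg = 4.4 mcg/min
4.4 mcg/min × 60 min/hr = 264 mcg/hr
Concentration = 4 mg ÷ 44 mL = 0.09090909 mg/mL = 90.90909 mcg/mL
Rate = 264 mcg/hr ÷ 90.90909 mcg/mL = 2.904 mL/hr
Volume infused so far = 2.904 mL/hr × 7.6 hr = 22.0704 mL
Volume remaining = 44 − 22.0704 = 21.9296 mL
New rate:
Dose = 0.096 mcg/kg/min × 55 kg = 5.28 mcg/min
5.28 mcg/min × 60 min/hr = 316.8 mcg/hr
Rate = 316.8 mcg/hr ÷ 90.90909 mcg/mL = 3.4848 mL/hr
Time remaining = 21.9296 mL ÷ 3.4848 mL/hr = 6.292929 hr

6.3 hours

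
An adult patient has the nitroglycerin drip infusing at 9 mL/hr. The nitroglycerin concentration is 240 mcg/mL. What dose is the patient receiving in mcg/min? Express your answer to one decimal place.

36.0 mcg/min

Drug rate = 9 mL/hr × 240 mcg/mL = 2160 mcg/hr
2160 mcg/hr ÷ 60 min/hr = 36 mcg/min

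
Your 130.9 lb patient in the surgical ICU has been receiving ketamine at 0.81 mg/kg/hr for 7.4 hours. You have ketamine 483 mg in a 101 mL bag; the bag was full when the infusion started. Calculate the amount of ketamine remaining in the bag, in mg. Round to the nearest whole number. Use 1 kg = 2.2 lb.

Weight = 130.9 lb ÷ 2.2 lb/kg = 59.5 kg
Dose = 0.81 mg/kg/hr × 59.5 kg = 48.195 mg/hr
Concentration = 483 mg ÷ 101 mL = 4.782178 mg/mL
Rate = 48.195 mg/hr ÷ 4.782178 mg/mL = 10.07804 mL/hr
Volume infused = 10.07804 mL/hr × 7.4 hr = 74.57752 mL
Volume remaining = 101 − 74.57752 = 26.42248 mL
Drug remaining = 26.42248 mL × 4.782178 mg/mL = 126.357 mg

126 mg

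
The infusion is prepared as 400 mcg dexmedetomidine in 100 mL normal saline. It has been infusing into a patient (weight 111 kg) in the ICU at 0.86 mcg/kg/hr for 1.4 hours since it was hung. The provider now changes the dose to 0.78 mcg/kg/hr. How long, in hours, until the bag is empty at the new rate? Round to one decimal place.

3.1 hours

Initial rate:
Dose = 0.86 mcg/kg/hr × 111 kg = 95.46 mcg/hr
Concentration = 400 mcg ÷ 100 mL = 4 mcg/mL
Rate = 95.46 mcg/hr ÷ 4 mcg/mL = 23.865 mL/hr
Volume infused so far = 23.865 mL/hr × 1.4 hr = 33.411 mL
Volume remaining = 100 − 33.411 = 66.589 mL
New rate:
Dose = 0.78 mcg/kg/hr × 111 kg = 86.58 mcg/hr
Rate = 86.58 mcg/hr ÷ 4 mcg/mL = 21.645 mL/hr
Time remaining = 66.589 mL ÷ 21.645 mL/hr = 3.076415 hr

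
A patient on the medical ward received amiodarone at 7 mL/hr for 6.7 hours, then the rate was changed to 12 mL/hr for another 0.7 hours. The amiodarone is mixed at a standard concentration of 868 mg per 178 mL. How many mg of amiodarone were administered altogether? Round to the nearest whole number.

270 mg

Concentration = 868 mg ÷ 178 mL = 4.876404 mg/mL
Stage 1: 7 mL/hr × 6.7 hr = 46.9 mL → 46.9 mL × 4.876404 mg/mL = 228.7034 mg
Stage 2: 12 mL/hr × 0.7 hr = 8.4 mL → 8.4 mL × 4.876404 mg/mL = 40.9618 mg
Total = 228.7034 + 40.9618 = 269.6652 mg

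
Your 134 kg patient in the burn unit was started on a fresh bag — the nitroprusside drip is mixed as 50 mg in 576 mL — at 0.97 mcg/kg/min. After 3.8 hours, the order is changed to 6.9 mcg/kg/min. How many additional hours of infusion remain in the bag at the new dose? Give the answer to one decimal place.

0.4 hours

Initial rate:
Dose = 0.97 mcg/kg/min × 134 kg = 129.98 mcg/min
129.98 mcg/min × 60 min/hr = 7798.8 mcg/hr
Concentration = 50 mg ÷ 576 mL = 0.08680556 mg/mL = 86.80556 mcg/mL
Rate = 7798.8 mcg/hr ÷ 86.80556 mcg/mL = 89.84218 mL/hr
Volume infused so far = 89.84218 mL/hr × 3.8 hr = 341.4003 mL
Volume remaining = 576 − 341.4003 = 234.5997 mL
New rate:
Dose = 6.9 mcg/kg/min × 134 kg = 924.6 mcg/min
924.6 mcg/min × 60 min/hr = 55476 mcg/hr
Rate = 55476 mcg/hr ÷ 86.80556 mcg/mL = 639.0835 mL/hr
Time remaining = 234.5997 mL ÷ 639.0835 mL/hr = 0.3670877 hr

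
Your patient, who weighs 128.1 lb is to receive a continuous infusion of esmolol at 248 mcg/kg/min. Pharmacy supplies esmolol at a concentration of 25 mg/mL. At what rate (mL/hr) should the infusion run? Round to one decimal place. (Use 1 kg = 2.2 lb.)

34.7 mL/hr

Weight = 128.1 lb ÷ 2.2 lb/kg = 58.22727 kg
Dose = 248 mcg/kg/min × 58.22727 kg = 14440.36 mcg/min
14440.36 mcg/min × 60 min/hr = 866421.8 mcg/hr
Concentration = 25 mg/mL = 25000 mcg/mL
Rate = 866421.8 mcg/hr ÷ 25000 mcg/mL = 34.65687 mL/hr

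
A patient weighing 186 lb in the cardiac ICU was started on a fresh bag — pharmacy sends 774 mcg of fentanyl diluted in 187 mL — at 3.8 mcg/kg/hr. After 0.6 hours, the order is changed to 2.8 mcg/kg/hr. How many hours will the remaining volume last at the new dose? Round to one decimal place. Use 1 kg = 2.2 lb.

Initial rate:
Weight = 186 lb ÷ 2.2 lb/kg = 84.54545 kg
Dose = 3.8 mcg/kg/hr × 84.54545 kg = 321.2727 mcg/hr
Concentration = 774 mcg ÷ 187 mL = 4.139037 mcg/mL
Rate = 321.2727 mcg/hr ÷ 4.139037 mcg/mL = 77.62016 mL/hr
Volume infused so far = 77.62016 mL/hr × 0.6 hr = 46.57209 mL
Volume remaining = 187 − 46.57209 = 140.4279 mL
New rate:
Dose = 2.8 mcg/kg/hr × 84.54545 kg = 236.7273 mcg/hr
Rate = 236.7273 mcg/hr ÷ 4.139037 mcg/mL = 57.1938 mL/hr
Time remaining = 140.4279 mL ÷ 57.1938 mL/hr = 2.4553 hr

2.5 hours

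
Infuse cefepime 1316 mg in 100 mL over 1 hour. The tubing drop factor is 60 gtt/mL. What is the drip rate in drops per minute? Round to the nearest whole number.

100 gtt/min

100 mL ÷ (1 hr × 60 = 60 min) = 1.666667 mL/min
1.666667 mL/min × 60 gtt/mL = 100 gtt/min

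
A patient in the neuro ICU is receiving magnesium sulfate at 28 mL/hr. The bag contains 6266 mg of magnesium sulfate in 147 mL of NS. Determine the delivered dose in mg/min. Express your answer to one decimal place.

19.9 mg/min

Concentration = 6266 mg ÷ 147 mL = 42.62585 mg/mL
Drug rate = 28 mL/hr × 42.62585 mg/mL = 1193.524 mg/hr
1193.524 mg/hr ÷ 60 min/hr = 19.89206 mg/min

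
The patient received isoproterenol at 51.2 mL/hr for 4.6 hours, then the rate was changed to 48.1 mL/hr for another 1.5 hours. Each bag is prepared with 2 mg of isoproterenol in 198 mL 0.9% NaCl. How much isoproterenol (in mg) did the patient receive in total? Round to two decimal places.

3.11 mg

Concentration = 2 mg ÷ 198 mL = 0.01010101 mg/mL
Stage 1: 51.2 mL/hr × 4.6 hr = 235.52 mL → 235.52 mL × 0.01010101 mg/mL = 2.37899 mg
Stage 2: 48.1 mL/hr × 1.5 hr = 72.15 mL → 72.15 mL × 0.01010101 mg/mL = 0.7287879 mg
Total = 2.37899 + 0.7287879 = 3.107778 mg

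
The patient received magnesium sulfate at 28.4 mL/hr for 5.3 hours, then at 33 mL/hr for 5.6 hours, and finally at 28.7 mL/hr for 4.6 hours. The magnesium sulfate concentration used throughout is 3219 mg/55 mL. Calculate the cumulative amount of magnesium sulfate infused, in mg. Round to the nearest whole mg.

27352 mg

Concentration = 3219 mg ÷ 55 mL = 58.52727 mg/mL
Stage 1: 28.4 mL/hr × 5.3 hr = 150.52 mL → 150.52 mL × 58.52727 mg/mL = 8809.525 mg
Stage 2: 33 mL/hr × 5.6 hr = 184.8 mL → 184.8 mL × 58.52727 mg/mL = 10815.84 mg
Stage 3: 28.7 mL/hr × 4.6 hr = 132.02 mL → 132.02 mL × 58.52727 mg/mL = 7726.771 mg
Total = 8809.525 + 10815.84 + 7726.771 = 27352.14 mg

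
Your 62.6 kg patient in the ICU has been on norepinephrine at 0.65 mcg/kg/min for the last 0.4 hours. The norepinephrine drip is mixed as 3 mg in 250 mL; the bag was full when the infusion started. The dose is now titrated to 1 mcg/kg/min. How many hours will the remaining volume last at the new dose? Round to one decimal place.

Initial rate:
Dose = 0.65 mcg/kg/min × 62.6 kg = 40.69 mcg/min
40.69 mcg/min × 60 min/hr = 2441.4 mcg/hr
Concentration = 3 mg ÷ 250 mL = 0.012 mg/mL = 12 mcg/mL
Rate = 2441.4 mcg/hr ÷ 12 mcg/mL = 203.45 mL/hr
Volume infused so far = 203.45 mL/hr × 0.4 hr = 81.38 mL
Volume remaining = 250 − 81.38 = 168.62 mL
New rate:
Dose = 1 mcg/kg/min × 62.6 kg = 62.6 mcg/min
62.6 mcg/min × 60 min/hr = 3756 mcg/hr
Rate = 3756 mcg/hr ÷ 12 mcg/mL = 313 mL/hr
Time remaining = 168.62 mL ÷ 313 mL/hr = 0.538722 hr

0.5 hours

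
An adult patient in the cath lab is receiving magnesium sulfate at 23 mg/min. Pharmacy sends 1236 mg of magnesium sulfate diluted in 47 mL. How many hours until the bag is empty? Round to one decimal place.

0.9 hours

23 mg/min × 60 min/hr = 1380 mg/hr
Concentration = 1236 mg ÷ 47 mL = 26.29787 mg/mL
Rate = 1380 mg/hr ÷ 26.29787 mg/mL = 52.47573 mL/hr
Duration = 47 mL ÷ 52.47573 mL/hr = 0.8956522 hr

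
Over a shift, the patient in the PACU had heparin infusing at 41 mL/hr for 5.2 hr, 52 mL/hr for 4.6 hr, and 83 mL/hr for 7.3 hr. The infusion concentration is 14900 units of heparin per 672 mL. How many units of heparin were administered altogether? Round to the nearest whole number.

Concentration = 14900 units ÷ 672 mL = 22.17262 units/mL
Stage 1: 41 mL/hr × 5.2 hr = 213.2 mL → 213.2 mL × 22.17262 units/mL = 4727.202 units
Stage 2: 52 mL/hr × 4.6 hr = 239.2 mL → 239.2 mL × 22.17262 units/mL = 5303.69 units
Stage 3: 83 mL/hr × 7.3 hr = 605.9 mL → 605.9 mL × 22.17262 units/mL = 13434.39 units
Total = 4727.202 + 5303.69 + 13434.39 = 23465.28 units

23465 units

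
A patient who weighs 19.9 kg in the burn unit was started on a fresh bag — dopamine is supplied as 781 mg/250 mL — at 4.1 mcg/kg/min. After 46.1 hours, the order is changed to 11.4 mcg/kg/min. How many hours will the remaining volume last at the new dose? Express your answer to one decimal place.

Initial rate:
Dose = 4.1 mcg/kg/min × 19.9 kg = 81.59 mcg/min
81.59 mcg/min × 60 min/hr = 4895.4 mcg/hr
Concentration = 781 mg ÷ 250 mL = 3.124 mg/mL = 3124 mcg/mL
Rate = 4895.4 mcg/hr ÷ 3124 mcg/mL = 1.567029 mL/hr
Volume infused so far = 1.567029 mL/hr × 46.1 hr = 72.24006 mL
Volume remaining = 250 − 72.24006 = 177.7599 mL
New rate:
Dose = 11.4 mcg/kg/min × 19.9 kg = 226.86 mcg/min
226.86 mcg/min × 60 min/hr = 13611.6 mcg/hr
Rate = 13611.6 mcg/hr ÷ 3124 mcg/mL = 4.357106 mL/hr
Time remaining = 177.7599 mL ÷ 4.357106 mL/hr = 40.79771 hr

40.8 hours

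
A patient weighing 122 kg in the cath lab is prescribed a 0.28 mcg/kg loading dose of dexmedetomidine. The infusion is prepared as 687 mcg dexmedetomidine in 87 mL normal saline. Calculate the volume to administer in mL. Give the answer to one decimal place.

4.3 mL

Dose = 0.28 mcg/kg × 122 kg = 34.16 mcg
Concentration = 687 mcg ÷ 87 mL = 7.896552 mcg/mL
Volume = 34.16 mcg ÷ 7.896552 mcg/mL = 4.325939 mL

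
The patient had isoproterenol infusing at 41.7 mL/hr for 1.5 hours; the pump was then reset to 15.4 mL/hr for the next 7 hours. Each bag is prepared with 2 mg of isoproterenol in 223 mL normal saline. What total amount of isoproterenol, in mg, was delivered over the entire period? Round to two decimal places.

1.53 mg

Concentration = 2 mg ÷ 223 mL = 0.00896861 mg/mL
Stage 1: 41.7 mL/hr × 1.5 hr = 62.55 mL → 62.55 mL × 0.00896861 mg/mL = 0.5609865 mg
Stage 2: 15.4 mL/hr × 7 hr = 107.8 mL → 107.8 mL × 0.00896861 mg/mL = 0.9668161 mg
Total = 0.5609865 + 0.9668161 = 1.527803 mg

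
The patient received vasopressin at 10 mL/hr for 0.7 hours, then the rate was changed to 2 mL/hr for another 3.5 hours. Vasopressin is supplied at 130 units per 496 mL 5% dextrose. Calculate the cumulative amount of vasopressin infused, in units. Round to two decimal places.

Concentration = 130 units ÷ 496 mL = 0.2620968 units/mL
Stage 1: 10 mL/hr × 0.7 hr = 7 mL → 7 mL × 0.2620968 units/mL = 1.834677 units
Stage 2: 2 mL/hr × 3.5 hr = 7 mL → 7 mL × 0.2620968 units/mL = 1.834677 units
Total = 1.834677 + 1.834677 = 3.669355 units

3.67 units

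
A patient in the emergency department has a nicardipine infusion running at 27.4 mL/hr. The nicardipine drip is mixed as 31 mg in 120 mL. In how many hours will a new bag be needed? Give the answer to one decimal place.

4.4 hours

Duration = 120 mL ÷ 27.4 mL/hr = 4.379562 hr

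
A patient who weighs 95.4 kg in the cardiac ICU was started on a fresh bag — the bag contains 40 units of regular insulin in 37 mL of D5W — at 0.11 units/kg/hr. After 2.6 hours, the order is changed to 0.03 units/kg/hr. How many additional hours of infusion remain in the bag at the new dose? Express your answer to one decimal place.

4.4 hours

Initial rate:
Dose = 0.11 units/kg/hr × 95.4 kg = 10.494 units/hr
Concentration = 40 units ÷ 37 mL = 1.081081 units/mL
Rate = 10.494 units/hr ÷ 1.081081 units/mL = 9.70695 mL/hr
Volume infused so far = 9.70695 mL/hr × 2.6 hr = 25.23807 mL
Volume remaining = 37 − 25.23807 = 11.76193 mL
New rate:
Dose = 0.03 units/kg/hr × 95.4 kg = 2.862 units/hr
Rate = 2.862 units/hr ÷ 1.081081 units/mL = 2.64735 mL/hr
Time remaining = 11.76193 mL ÷ 2.64735 mL/hr = 4.442907 hr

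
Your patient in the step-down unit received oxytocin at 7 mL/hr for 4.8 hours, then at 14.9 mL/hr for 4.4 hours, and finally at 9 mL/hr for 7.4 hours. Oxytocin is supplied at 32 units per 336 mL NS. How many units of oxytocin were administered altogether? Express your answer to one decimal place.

15.8 units

Concentration = 32 units ÷ 336 mL = 0.0952381 units/mL
Stage 1: 7 mL/hr × 4.8 hr = 33.6 mL → 33.6 mL × 0.0952381 units/mL = 3.2 units
Stage 2: 14.9 mL/hr × 4.4 hr = 65.56 mL → 65.56 mL × 0.0952381 units/mL = 6.24381 units
Stage 3: 9 mL/hr × 7.4 hr = 66.6 mL → 66.6 mL × 0.0952381 units/mL = 6.342857 units
Total = 3.2 + 6.24381 + 6.342857 = 15.78667 units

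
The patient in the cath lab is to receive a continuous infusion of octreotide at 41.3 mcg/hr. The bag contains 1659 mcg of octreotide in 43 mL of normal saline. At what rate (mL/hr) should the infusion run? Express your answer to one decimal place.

Concentration = 1659 mcg ÷ 43 mL = 38.5814 mcg/mL
Rate = 41.3 mcg/hr ÷ 38.5814 mcg/mL = 1.070464 mL/hr

1.1 mL/hr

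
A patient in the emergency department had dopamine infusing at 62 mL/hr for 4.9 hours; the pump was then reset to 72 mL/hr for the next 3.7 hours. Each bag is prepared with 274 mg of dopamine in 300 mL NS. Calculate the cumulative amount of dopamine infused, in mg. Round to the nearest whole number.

521 mg

Concentration = 274 mg ÷ 300 mL = 0.9133333 mg/mL
Stage 1: 62 mL/hr × 4.9 hr = 303.8 mL → 303.8 mL × 0.9133333 mg/mL = 277.4707 mg
Stage 2: 72 mL/hr × 3.7 hr = 266.4 mL → 266.4 mL × 0.9133333 mg/mL = 243.312 mg
Total = 277.4707 + 243.312 = 520.7827 mg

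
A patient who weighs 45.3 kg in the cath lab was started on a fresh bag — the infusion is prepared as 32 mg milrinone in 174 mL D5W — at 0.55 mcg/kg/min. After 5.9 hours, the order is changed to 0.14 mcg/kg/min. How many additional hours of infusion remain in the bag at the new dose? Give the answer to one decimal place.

Initial rate:
Dose = 0.55 mcg/kg/min × 45.3 kg = 24.915 mcg/min
24.915 mcg/min × 60 min/hr = 1494.9 mcg/hr
Concentration = 32 mg ÷ 174 mL = 0.183908 mg/mL = 183.908 mcg/mL
Rate = 1494.9 mcg/hr ÷ 183.908 mcg/mL = 8.128519 mL/hr
Volume infused so far = 8.128519 mL/hr × 5.9 hr = 47.95826 mL
Volume remaining = 174 − 47.95826 = 126.0417 mL
New rate:
Dose = 0.14 mcg/kg/min × 45.3 kg = 6.342 mcg/min
6.342 mcg/min × 60 min/hr = 380.52 mcg/hr
Rate = 380.52 mcg/hr ÷ 183.908 mcg/mL = 2.069078 mL/hr
Time remaining = 126.0417 mL ÷ 2.069078 mL/hr = 60.91688 hr

60.9 hours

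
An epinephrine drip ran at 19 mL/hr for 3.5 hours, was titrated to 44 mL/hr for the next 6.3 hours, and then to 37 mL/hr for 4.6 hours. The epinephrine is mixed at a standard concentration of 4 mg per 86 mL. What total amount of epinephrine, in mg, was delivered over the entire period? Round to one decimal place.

23.9 mg

Concentration = 4 mg ÷ 86 mL = 0.04651163 mg/mL
Stage 1: 19 mL/hr × 3.5 hr = 66.5 mL → 66.5 mL × 0.04651163 mg/mL = 3.093023 mg
Stage 2: 44 mL/hr × 6.3 hr = 277.2 mL → 277.2 mL × 0.04651163 mg/mL = 12.89302 mg
Stage 3: 37 mL/hr × 4.6 hr = 170.2 mL → 170.2 mL × 0.04651163 mg/mL = 7.916279 mg
Total = 3.093023 + 12.89302 + 7.916279 = 23.90233 mg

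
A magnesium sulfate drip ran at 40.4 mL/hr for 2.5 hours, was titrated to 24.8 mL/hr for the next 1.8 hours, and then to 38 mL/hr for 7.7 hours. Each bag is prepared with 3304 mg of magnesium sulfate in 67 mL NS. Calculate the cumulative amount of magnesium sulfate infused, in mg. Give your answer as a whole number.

Concentration = 3304 mg ÷ 67 mL = 49.31343 mg/mL
Stage 1: 40.4 mL/hr × 2.5 hr = 101 mL → 101 mL × 49.31343 mg/mL = 4980.657 mg
Stage 2: 24.8 mL/hr × 1.8 hr = 44.64 mL → 44.64 mL × 49.31343 mg/mL = 2201.352 mg
Stage 3: 38 mL/hr × 7.7 hr = 292.6 mL → 292.6 mL × 49.31343 mg/mL = 14429.11 mg
Total = 4980.657 + 2201.352 + 14429.11 = 21611.12 mg

21611 mg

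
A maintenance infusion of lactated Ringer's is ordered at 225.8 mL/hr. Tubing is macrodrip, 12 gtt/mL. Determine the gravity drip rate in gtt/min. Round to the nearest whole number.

45 gtt/min

225.8 mL/hr ÷ 60 min/hr = 3.763333 mL/min
3.763333 mL/min × 12 gtt/mL = 45.16 gtt/min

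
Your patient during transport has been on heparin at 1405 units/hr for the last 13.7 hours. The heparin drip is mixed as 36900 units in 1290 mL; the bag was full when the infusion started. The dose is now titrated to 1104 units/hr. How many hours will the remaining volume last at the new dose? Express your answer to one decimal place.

Initial rate:
Concentration = 36900 units ÷ 1290 mL = 28.60465 units/mL
Rate = 1405 units/hr ÷ 28.60465 units/mL = 49.11789 mL/hr
Volume infused so far = 49.11789 mL/hr × 13.7 hr = 672.915 mL
Volume remaining = 1290 − 672.915 = 617.085 mL
New rate:
Rate = 1104 units/hr ÷ 28.60465 units/mL = 38.59512 mL/hr
Time remaining = 617.085 mL ÷ 38.59512 mL/hr = 15.98868 hr

16.0 hours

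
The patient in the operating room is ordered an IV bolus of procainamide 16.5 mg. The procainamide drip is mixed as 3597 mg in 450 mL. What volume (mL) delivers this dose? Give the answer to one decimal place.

Concentration = 3597 mg ÷ 450 mL = 7.993333 mg/mL
Volume = 16.5 mg ÷ 7.993333 mg/mL = 2.06422 mL

2.1 mL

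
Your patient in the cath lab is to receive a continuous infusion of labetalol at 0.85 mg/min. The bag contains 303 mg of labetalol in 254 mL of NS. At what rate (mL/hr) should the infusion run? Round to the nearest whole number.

43 mL/hr

0.85 mg/min × 60 min/hr = 51 mg/hr
Concentration = 303 mg ÷ 254 mL = 1.192913 mg/mL
Rate = 51 mg/hr ÷ 1.192913 mg/mL = 42.75248 mL/hr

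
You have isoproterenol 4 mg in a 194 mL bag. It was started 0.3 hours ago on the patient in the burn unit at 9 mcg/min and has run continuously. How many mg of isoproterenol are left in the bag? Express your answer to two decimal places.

3.84 mg

9 mcg/min × 60 min/hr = 540 mcg/hr
Concentration = 4 mg ÷ 194 mL = 0.02061856 mg/mL = 20.61856 mcg/mL
Rate = 540 mcg/hr ÷ 20.61856 mcg/mL = 26.19 mL/hr
Volume infused = 26.19 mL/hr × 0.3 hr = 7.857 mL
Volume remaining = 194 − 7.857 = 186.143 mL
Drug remaining = 186.143 mL × 20.61856 mcg/mL = 3838 mcg = 3.838 mg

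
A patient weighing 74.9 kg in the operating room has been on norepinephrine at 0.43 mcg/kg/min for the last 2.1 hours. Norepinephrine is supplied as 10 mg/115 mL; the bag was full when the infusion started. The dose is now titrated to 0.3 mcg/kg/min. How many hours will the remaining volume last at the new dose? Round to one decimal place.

Initial rate:
Dose = 0.43 mcg/kg/min × 74.9 kg = 32.207 mcg/min
32.207 mcg/min × 60 min/hr = 1932.42 mcg/hr
Concentration = 10 mg ÷ 115 mL = 0.08695652 mg/mL = 86.95652 mcg/mL
Rate = 1932.42 mcg/hr ÷ 86.95652 mcg/mL = 22.22283 mL/hr
Volume infused so far = 22.22283 mL/hr × 2.1 hr = 46.66794 mL
Volume remaining = 115 − 46.66794 = 68.33206 mL
New rate:
Dose = 0.3 mcg/kg/min × 74.9 kg = 22.47 mcg/min
22.47 mcg/min × 60 min/hr = 1348.2 mcg/hr
Rate = 1348.2 mcg/hr ÷ 86.95652 mcg/mL = 15.5043 mL/hr
Time remaining = 68.33206 mL ÷ 15.5043 mL/hr = 4.407297 hr

4.4 hours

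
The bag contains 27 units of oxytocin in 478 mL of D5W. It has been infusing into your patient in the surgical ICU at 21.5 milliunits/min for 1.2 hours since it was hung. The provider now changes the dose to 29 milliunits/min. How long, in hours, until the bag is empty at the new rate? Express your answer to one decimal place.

Initial rate:
21.5 milliunits/min × 60 min/hr = 1290 milliunits/hr
Concentration = 27 units ÷ 478 mL = 0.05648536 units/mL = 56.48536 milliunits/mL
Rate = 1290 milliunits/hr ÷ 56.48536 milliunits/mL = 22.83778 mL/hr
Volume infused so far = 22.83778 mL/hr × 1.2 hr = 27.40533 mL
Volume remaining = 478 − 27.40533 = 450.5947 mL
New rate:
29 milliunits/min × 60 min/hr = 1740 milliunits/hr
Rate = 1740 milliunits/hr ÷ 56.48536 milliunits/mL = 30.80444 mL/hr
Time remaining = 450.5947 mL ÷ 30.80444 mL/hr = 14.62759 hr

14.6 hours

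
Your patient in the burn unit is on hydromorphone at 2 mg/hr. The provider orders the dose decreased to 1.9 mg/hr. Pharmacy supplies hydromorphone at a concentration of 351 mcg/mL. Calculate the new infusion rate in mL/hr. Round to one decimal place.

Concentration = 351 mcg/mL = 0.351 mg/mL
Rate = 1.9 mg/hr ÷ 0.351 mg/mL = 5.413105 mL/hr

5.4 mL/hr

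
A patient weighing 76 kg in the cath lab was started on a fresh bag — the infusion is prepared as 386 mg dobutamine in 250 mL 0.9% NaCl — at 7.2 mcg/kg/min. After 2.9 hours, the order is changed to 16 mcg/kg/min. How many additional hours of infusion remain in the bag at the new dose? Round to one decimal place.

4.0 hours

Initial rate:
Dose = 7.2 mcg/kg/min × 76 kg = 547.2 mcg/min
547.2 mcg/min × 60 min/hr = 32832 mcg/hr
Concentration = 386 mg ÷ 250 mL = 1.544 mg/mL = 1544 mcg/mL
Rate = 32832 mcg/hr ÷ 1544 mcg/mL = 21.26425 mL/hr
Volume infused so far = 21.26425 mL/hr × 2.9 hr = 61.66632 mL
Volume remaining = 250 − 61.66632 = 188.3337 mL
New rate:
Dose = 16 mcg/kg/min × 76 kg = 1216 mcg/min
1216 mcg/min × 60 min/hr = 72960 mcg/hr
Rate = 72960 mcg/hr ÷ 1544 mcg/mL = 47.25389 mL/hr
Time remaining = 188.3337 mL ÷ 47.25389 mL/hr = 3.98557 hr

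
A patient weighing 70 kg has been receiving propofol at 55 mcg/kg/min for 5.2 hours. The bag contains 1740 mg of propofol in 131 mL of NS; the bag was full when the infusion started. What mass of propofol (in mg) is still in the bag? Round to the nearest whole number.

Dose = 55 mcg/kg/min × 70 kg = 3850 mcg/min
3850 mcg/min × 60 min/hr = 231000 mcg/hr
Concentration = 1740 mg ÷ 131 mL = 13.28244 mg/mL = 13282.44 mcg/mL
Rate = 231000 mcg/hr ÷ 13282.44 mcg/mL = 17.39138 mL/hr
Volume infused = 17.39138 mL/hr × 5.2 hr = 90.43517 mL
Volume remaining = 131 − 90.43517 = 40.56483 mL
Drug remaining = 40.56483 mL × 13282.44 mcg/mL = 538800 mcg = 538.8 mg

539 mg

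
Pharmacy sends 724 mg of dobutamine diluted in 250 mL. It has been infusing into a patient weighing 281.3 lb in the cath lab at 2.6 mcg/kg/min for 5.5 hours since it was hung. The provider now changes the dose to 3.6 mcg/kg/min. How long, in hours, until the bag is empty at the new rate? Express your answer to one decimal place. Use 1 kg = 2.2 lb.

22.2 hours

Initial rate:
Weight = 281.3 lb ÷ 2.2 lb/kg = 127.8636 kg
Dose = 2.6 mcg/kg/min × 127.8636 kg = 332.4455 mcg/min
332.4455 mcg/min × 60 min/hr = 19946.73 mcg/hr
Concentration = 724 mg ÷ 250 mL = 2.896 mg/mL = 2896 mcg/mL
Rate = 19946.73 mcg/hr ÷ 2896 mcg/mL = 6.887682 mL/hr
Volume infused so far = 6.887682 mL/hr × 5.5 hr = 37.88225 mL
Volume remaining = 250 − 37.88225 = 212.1177 mL
New rate:
Dose = 3.6 mcg/kg/min × 127.8636 kg = 460.3091 mcg/min
460.3091 mcg/min × 60 min/hr = 27618.55 mcg/hr
Rate = 27618.55 mcg/hr ÷ 2896 mcg/mL = 9.536791 mL/hr
Time remaining = 212.1177 mL ÷ 9.536791 mL/hr = 22.24205 hr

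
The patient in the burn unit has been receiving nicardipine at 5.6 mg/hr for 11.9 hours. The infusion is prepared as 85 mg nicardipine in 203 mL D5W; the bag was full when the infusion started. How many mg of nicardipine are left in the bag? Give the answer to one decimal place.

18.4 mg

Concentration = 85 mg ÷ 203 mL = 0.4187192 mg/mL
Rate = 5.6 mg/hr ÷ 0.4187192 mg/mL = 13.37412 mL/hr
Volume infused = 13.37412 mL/hr × 11.9 hr = 159.152 mL
Volume remaining = 203 − 159.152 = 43.848 mL
Drug remaining = 43.848 mL × 0.4187192 mg/mL = 18.36 mg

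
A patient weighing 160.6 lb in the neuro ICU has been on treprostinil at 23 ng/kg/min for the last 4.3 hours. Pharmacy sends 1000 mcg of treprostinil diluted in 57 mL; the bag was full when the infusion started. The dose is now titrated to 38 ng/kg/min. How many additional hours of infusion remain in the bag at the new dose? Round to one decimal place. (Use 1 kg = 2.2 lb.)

Initial rate:
Weight = 160.6 lb ÷ 2.2 lb/kg = 73 kg
Dose = 23 ng/kg/min × 73 kg = 1679 ng/min
1679 ng/min × 60 min/hr = 100740 ng/hr
Concentration = 1000 mcg ÷ 57 mL = 17.54386 mcg/mL = 17543.86 ng/mL
Rate = 100740 ng/hr ÷ 17543.86 ng/mL = 5.74218 mL/hr
Volume infused so far = 5.74218 mL/hr × 4.3 hr = 24.69137 mL
Volume remaining = 57 − 24.69137 = 32.30863 mL
New rate:
Dose = 38 ng/kg/min × 73 kg = 2774 ng/min
2774 ng/min × 60 min/hr = 166440 ng/hr
Rate = 166440 ng/hr ÷ 17543.86 ng/mL = 9.48708 mL/hr
Time remaining = 32.30863 mL ÷ 9.48708 mL/hr = 3.40554 hr

3.4 hours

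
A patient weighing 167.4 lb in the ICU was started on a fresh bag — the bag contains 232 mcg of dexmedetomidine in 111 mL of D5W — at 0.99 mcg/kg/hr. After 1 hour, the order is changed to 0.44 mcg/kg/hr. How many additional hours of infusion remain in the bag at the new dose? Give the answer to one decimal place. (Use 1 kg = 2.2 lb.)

4.7 hours

Initial rate:
Weight = 167.4 lb ÷ 2.2 lb/kg = 76.09091 kg
Dose = 0.99 mcg/kg/hr × 76.09091 kg = 75.33 mcg/hr
Concentration = 232 mcg ÷ 111 mL = 2.09009 mcg/mL
Rate = 75.33 mcg/hr ÷ 2.09009 mcg/mL = 36.04151 mL/hr
Volume infused so far = 36.04151 mL/hr × 1 hr = 36.04151 mL
Volume remaining = 111 − 36.04151 = 74.95849 mL
New rate:
Dose = 0.44 mcg/kg/hr × 76.09091 kg = 33.48 mcg/hr
Rate = 33.48 mcg/hr ÷ 2.09009 mcg/mL = 16.01845 mL/hr
Time remaining = 74.95849 mL ÷ 16.01845 mL/hr = 4.67951 hr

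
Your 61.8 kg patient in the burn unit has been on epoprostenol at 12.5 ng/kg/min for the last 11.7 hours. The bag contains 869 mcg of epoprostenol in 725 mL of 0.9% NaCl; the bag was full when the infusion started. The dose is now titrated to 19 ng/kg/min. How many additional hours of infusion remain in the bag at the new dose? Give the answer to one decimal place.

Initial rate:
Dose = 12.5 ng/kg/min × 61.8 kg = 772.5 ng/min
772.5 ng/min × 60 min/hr = 46350 ng/hr
Concentration = 869 mcg ÷ 725 mL = 1.198621 mcg/mL = 1198.621 ng/mL
Rate = 46350 ng/hr ÷ 1198.621 ng/mL = 38.66945 mL/hr
Volume infused so far = 38.66945 mL/hr × 11.7 hr = 452.4325 mL
Volume remaining = 725 − 452.4325 = 272.5675 mL
New rate:
Dose = 19 ng/kg/min × 61.8 kg = 1174.2 ng/min
1174.2 ng/min × 60 min/hr = 70452 ng/hr
Rate = 70452 ng/hr ÷ 1198.621 ng/mL = 58.77756 mL/hr
Time remaining = 272.5675 mL ÷ 58.77756 mL/hr = 4.637271 hr

4.6 hours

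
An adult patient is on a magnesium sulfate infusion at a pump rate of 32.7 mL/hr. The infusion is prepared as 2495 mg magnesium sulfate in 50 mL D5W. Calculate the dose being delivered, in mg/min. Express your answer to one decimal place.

Concentration = 2495 mg ÷ 50 mL = 49.9 mg/mL
Drug rate = 32.7 mL/hr × 49.9 mg/mL = 1631.73 mg/hr
1631.73 mg/hr ÷ 60 min/hr = 27.1955 mg/min

27.2 mg/min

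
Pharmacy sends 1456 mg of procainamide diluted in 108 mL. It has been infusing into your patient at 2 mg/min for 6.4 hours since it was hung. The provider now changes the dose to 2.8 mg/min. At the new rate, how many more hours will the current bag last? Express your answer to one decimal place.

4.1 hours

Initial rate:
2 mg/min × 60 min/hr = 120 mg/hr
Concentration = 1456 mg ÷ 108 mL = 13.48148 mg/mL
Rate = 120 mg/hr ÷ 13.48148 mg/mL = 8.901099 mL/hr
Volume infused so far = 8.901099 mL/hr × 6.4 hr = 56.96703 mL
Volume remaining = 108 − 56.96703 = 51.03297 mL
New rate:
2.8 mg/min × 60 min/hr = 168 mg/hr
Rate = 168 mg/hr ÷ 13.48148 mg/mL = 12.46154 mL/hr
Time remaining = 51.03297 mL ÷ 12.46154 mL/hr = 4.095238 hr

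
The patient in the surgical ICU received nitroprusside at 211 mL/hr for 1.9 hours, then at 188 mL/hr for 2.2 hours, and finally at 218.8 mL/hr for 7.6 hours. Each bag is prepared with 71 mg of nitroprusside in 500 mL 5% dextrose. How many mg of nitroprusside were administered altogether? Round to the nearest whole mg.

Concentration = 71 mg ÷ 500 mL = 0.142 mg/mL
Stage 1: 211 mL/hr × 1.9 hr = 400.9 mL → 400.9 mL × 0.142 mg/mL = 56.9278 mg
Stage 2: 188 mL/hr × 2.2 hr = 413.6 mL → 413.6 mL × 0.142 mg/mL = 58.7312 mg
Stage 3: 218.8 mL/hr × 7.6 hr = 1662.88 mL → 1662.88 mL × 0.142 mg/mL = 236.129 mg
Total = 56.9278 + 58.7312 + 236.129 = 351.788 mg

352 mg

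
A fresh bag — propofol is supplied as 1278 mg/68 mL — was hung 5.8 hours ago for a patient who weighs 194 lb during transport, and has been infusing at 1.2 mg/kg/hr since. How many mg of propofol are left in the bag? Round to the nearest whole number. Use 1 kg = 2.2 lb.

Weight = 194 lb ÷ 2.2 lb/kg = 88.18182 kg
Dose = 1.2 mg/kg/hr × 88.18182 kg = 105.8182 mg/hr
Concentration = 1278 mg ÷ 68 mL = 18.79412 mg/mL
Rate = 105.8182 mg/hr ÷ 18.79412 mg/mL = 5.630388 mL/hr
Volume infused = 5.630388 mL/hr × 5.8 hr = 32.65625 mL
Volume remaining = 68 − 32.65625 = 35.34375 mL
Drug remaining = 35.34375 mL × 18.79412 mg/mL = 664.2545 mg

664 mg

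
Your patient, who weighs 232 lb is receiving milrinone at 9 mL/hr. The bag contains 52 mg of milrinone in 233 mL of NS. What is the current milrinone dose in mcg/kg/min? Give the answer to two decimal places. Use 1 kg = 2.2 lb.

Weight = 232 lb ÷ 2.2 lb/kg = 105.4545 kg
Concentration = 52 mg ÷ 233 mL = 0.223176 mg/mL = 223.176 mcg/mL
Drug rate = 9 mL/hr × 223.176 mcg/mL = 2008.584 mcg/hr
2008.584 mcg/hr ÷ 60 min/hr = 33.47639 mcg/min
33.47639 mcg/min ÷ 105.4545 kg = 0.3174486 mcg/kg/min

0.32 mcg/kg/min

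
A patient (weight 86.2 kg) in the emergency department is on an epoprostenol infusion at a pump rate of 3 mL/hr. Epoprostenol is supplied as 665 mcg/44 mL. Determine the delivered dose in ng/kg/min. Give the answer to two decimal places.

8.77 ng/kg/min

Concentration = 665 mcg ÷ 44 mL = 15.11364 mcg/mL = 15113.64 ng/mL
Drug rate = 3 mL/hr × 15113.64 ng/mL = 45340.91 ng/hr
45340.91 ng/hr ÷ 60 min/hr = 755.6818 ng/min
755.6818 ng/min ÷ 86.2 kg = 8.76661 ng/kg/min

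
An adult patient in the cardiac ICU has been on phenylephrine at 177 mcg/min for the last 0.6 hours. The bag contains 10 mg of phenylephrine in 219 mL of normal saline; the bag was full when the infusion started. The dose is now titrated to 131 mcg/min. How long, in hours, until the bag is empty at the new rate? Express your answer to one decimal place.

0.5 hours

Initial rate:
177 mcg/min × 60 min/hr = 10620 mcg/hr
Concentration = 10 mg ÷ 219 mL = 0.0456621 mg/mL = 45.6621 mcg/mL
Rate = 10620 mcg/hr ÷ 45.6621 mcg/mL = 232.578 mL/hr
Volume infused so far = 232.578 mL/hr × 0.6 hr = 139.5468 mL
Volume remaining = 219 − 139.5468 = 79.4532 mL
New rate:
131 mcg/min × 60 min/hr = 7860 mcg/hr
Rate = 7860 mcg/hr ÷ 45.6621 mcg/mL = 172.134 mL/hr
Time remaining = 79.4532 mL ÷ 172.134 mL/hr = 0.4615776 hr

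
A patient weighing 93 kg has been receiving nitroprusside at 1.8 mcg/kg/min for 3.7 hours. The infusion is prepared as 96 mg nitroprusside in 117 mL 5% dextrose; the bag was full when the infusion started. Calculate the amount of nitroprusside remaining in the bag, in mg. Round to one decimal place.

Dose = 1.8 mcg/kg/min × 93 kg = 167.4 mcg/min
167.4 mcg/min × 60 min/hr = 10044 mcg/hr
Concentration = 96 mg ÷ 117 mL = 0.8205128 mg/mL = 820.5128 mcg/mL
Rate = 10044 mcg/hr ÷ 820.5128 mcg/mL = 12.24113 mL/hr
Volume infused = 12.24113 mL/hr × 3.7 hr = 45.29216 mL
Volume remaining = 117 − 45.29216 = 71.70784 mL
Drug remaining = 71.70784 mL × 820.5128 mcg/mL = 58837.2 mcg = 58.8372 mg

58.8 mg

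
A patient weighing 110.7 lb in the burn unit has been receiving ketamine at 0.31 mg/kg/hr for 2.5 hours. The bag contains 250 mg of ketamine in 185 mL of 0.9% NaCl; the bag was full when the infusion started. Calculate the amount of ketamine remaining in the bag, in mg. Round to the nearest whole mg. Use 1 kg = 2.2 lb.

211 mg

Weight = 110.7 lb ÷ 2.2 lb/kg = 50.31818 kg
Dose = 0.31 mg/kg/hr × 50.31818 kg = 15.59864 mg/hr
Concentration = 250 mg ÷ 185 mL = 1.351351 mg/mL
Rate = 15.59864 mg/hr ÷ 1.351351 mg/mL = 11.54299 mL/hr
Volume infused = 11.54299 mL/hr × 2.5 hr = 28.85748 mL
Volume remaining = 185 − 28.85748 = 156.1425 mL
Drug remaining = 156.1425 mL × 1.351351 mg/mL = 211.0034 mg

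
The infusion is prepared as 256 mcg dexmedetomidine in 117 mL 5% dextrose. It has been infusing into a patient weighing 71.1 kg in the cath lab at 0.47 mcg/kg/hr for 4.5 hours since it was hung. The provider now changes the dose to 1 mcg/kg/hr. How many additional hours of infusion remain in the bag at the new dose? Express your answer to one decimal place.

1.5 hours

Initial rate:
Dose = 0.47 mcg/kg/hr × 71.1 kg = 33.417 mcg/hr
Concentration = 256 mcg ÷ 117 mL = 2.188034 mcg/mL
Rate = 33.417 mcg/hr ÷ 2.188034 mcg/mL = 15.27261 mL/hr
Volume infused so far = 15.27261 mL/hr × 4.5 hr = 68.72676 mL
Volume remaining = 117 − 68.72676 = 48.27324 mL
New rate:
Dose = 1 mcg/kg/hr × 71.1 kg = 71.1 mcg/hr
Rate = 71.1 mcg/hr ÷ 2.188034 mcg/mL = 32.49492 mL/hr
Time remaining = 48.27324 mL ÷ 32.49492 mL/hr = 1.485563 hr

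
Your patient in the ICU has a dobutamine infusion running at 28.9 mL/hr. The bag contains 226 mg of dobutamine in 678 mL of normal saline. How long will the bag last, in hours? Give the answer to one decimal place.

Duration = 678 mL ÷ 28.9 mL/hr = 23.46021 hr

23.5 hours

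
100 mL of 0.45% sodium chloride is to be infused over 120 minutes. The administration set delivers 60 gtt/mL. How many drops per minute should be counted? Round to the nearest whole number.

50 gtt/min

100 mL ÷ (120 min) = 0.8333333 mL/min
0.8333333 mL/min × 60 gtt/mL = 50 gtt/min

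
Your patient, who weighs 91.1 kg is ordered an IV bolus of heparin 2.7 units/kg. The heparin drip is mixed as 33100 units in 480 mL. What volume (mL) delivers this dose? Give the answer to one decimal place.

Dose = 2.7 units/kg × 91.1 kg = 245.97 units
Concentration = 33100 units ÷ 480 mL = 68.95833 units/mL
Volume = 245.97 units ÷ 68.95833 units/mL = 3.566937 mL

3.6 mL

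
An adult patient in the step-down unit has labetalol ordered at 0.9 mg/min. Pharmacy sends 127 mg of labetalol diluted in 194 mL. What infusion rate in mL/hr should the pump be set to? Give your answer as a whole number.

82 mL/hr

0.9 mg/min × 60 min/hr = 54 mg/hr
Concentration = 127 mg ÷ 194 mL = 0.6546392 mg/mL
Rate = 54 mg/hr ÷ 0.6546392 mg/mL = 82.48819 mL/hr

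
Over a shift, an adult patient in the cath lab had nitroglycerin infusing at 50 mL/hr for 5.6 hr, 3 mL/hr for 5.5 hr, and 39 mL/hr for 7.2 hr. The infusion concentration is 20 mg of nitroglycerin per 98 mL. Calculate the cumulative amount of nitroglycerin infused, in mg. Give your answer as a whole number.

Concentration = 20 mg ÷ 98 mL = 0.2040816 mg/mL
Stage 1: 50 mL/hr × 5.6 hr = 280 mL → 280 mL × 0.2040816 mg/mL = 57.14286 mg
Stage 2: 3 mL/hr × 5.5 hr = 16.5 mL → 16.5 mL × 0.2040816 mg/mL = 3.367347 mg
Stage 3: 39 mL/hr × 7.2 hr = 280.8 mL → 280.8 mL × 0.2040816 mg/mL = 57.30612 mg
Total = 57.14286 + 3.367347 + 57.30612 = 117.8163 mg

118 mg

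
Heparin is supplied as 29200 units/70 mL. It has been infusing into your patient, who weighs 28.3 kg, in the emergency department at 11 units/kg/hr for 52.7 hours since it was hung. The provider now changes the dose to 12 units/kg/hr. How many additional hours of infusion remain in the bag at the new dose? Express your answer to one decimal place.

37.7 hours

Initial rate:
Dose = 11 units/kg/hr × 28.3 kg = 311.3 units/hr
Concentration = 29200 units ÷ 70 mL = 417.1429 units/mL
Rate = 311.3 units/hr ÷ 417.1429 units/mL = 0.7462671 mL/hr
Volume infused so far = 0.7462671 mL/hr × 52.7 hr = 39.32828 mL
Volume remaining = 70 − 39.32828 = 30.67172 mL
New rate:
Dose = 12 units/kg/hr × 28.3 kg = 339.6 units/hr
Rate = 339.6 units/hr ÷ 417.1429 units/mL = 0.8141096 mL/hr
Time remaining = 30.67172 mL ÷ 0.8141096 mL/hr = 37.67518 hr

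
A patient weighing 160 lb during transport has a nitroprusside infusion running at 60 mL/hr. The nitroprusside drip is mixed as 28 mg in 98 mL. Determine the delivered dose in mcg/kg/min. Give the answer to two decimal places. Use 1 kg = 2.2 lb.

Weight = 160 lb ÷ 2.2 lb/kg = 72.72727 kg
Concentration = 28 mg ÷ 98 mL = 0.2857143 mg/mL = 285.7143 mcg/mL
Drug rate = 60 mL/hr × 285.7143 mcg/mL = 17142.86 mcg/hr
17142.86 mcg/hr ÷ 60 min/hr = 285.7143 mcg/min
285.7143 mcg/min ÷ 72.72727 kg = 3.928571 mcg/kg/min

3.93 mcg/kg/min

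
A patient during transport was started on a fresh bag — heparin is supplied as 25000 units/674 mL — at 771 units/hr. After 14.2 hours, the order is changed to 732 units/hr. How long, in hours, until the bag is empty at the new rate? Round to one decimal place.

Initial rate:
Concentration = 25000 units ÷ 674 mL = 37.09199 units/mL
Rate = 771 units/hr ÷ 37.09199 units/mL = 20.78616 mL/hr
Volume infused so far = 20.78616 mL/hr × 14.2 hr = 295.1635 mL
Volume remaining = 674 − 295.1635 = 378.8365 mL
New rate:
Rate = 732 units/hr ÷ 37.09199 units/mL = 19.73472 mL/hr
Time remaining = 378.8365 mL ÷ 19.73472 mL/hr = 19.19645 hr

19.2 hours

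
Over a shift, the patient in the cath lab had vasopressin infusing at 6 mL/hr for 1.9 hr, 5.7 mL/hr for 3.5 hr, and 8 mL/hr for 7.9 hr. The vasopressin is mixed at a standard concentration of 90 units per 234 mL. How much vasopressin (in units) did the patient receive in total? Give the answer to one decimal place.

36.4 units

Concentration = 90 units ÷ 234 mL = 0.3846154 units/mL
Stage 1: 6 mL/hr × 1.9 hr = 11.4 mL → 11.4 mL × 0.3846154 units/mL = 4.384615 units
Stage 2: 5.7 mL/hr × 3.5 hr = 19.95 mL → 19.95 mL × 0.3846154 units/mL = 7.673077 units
Stage 3: 8 mL/hr × 7.9 hr = 63.2 mL → 63.2 mL × 0.3846154 units/mL = 24.30769 units
Total = 4.384615 + 7.673077 + 24.30769 = 36.36538 units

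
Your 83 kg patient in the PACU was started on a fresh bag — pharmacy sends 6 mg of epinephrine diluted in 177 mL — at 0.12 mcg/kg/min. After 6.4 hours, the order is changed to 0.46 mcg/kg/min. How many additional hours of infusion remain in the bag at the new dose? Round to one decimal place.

Initial rate:
Dose = 0.12 mcg/kg/min × 83 kg = 9.96 mcg/min
9.96 mcg/min × 60 min/hr = 597.6 mcg/hr
Concentration = 6 mg ÷ 177 mL = 0.03389831 mg/mL = 33.89831 mcg/mL
Rate = 597.6 mcg/hr ÷ 33.89831 mcg/mL = 17.6292 mL/hr
Volume infused so far = 17.6292 mL/hr × 6.4 hr = 112.8269 mL
Volume remaining = 177 − 112.8269 = 64.17312 mL
New rate:
Dose = 0.46 mcg/kg/min × 83 kg = 38.18 mcg/min
38.18 mcg/min × 60 min/hr = 2290.8 mcg/hr
Rate = 2290.8 mcg/hr ÷ 33.89831 mcg/mL = 67.5786 mL/hr
Time remaining = 64.17312 mL ÷ 67.5786 mL/hr = 0.9496071 hr

0.9 hours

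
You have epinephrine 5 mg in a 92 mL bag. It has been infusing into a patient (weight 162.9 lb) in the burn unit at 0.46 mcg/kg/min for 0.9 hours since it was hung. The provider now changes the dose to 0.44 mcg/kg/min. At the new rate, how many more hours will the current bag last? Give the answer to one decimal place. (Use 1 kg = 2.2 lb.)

Initial rate:
Weight = 162.9 lb ÷ 2.2 lb/kg = 74.04545 kg
Dose = 0.46 mcg/kg/min × 74.04545 kg = 34.06091 mcg/min
34.06091 mcg/min × 60 min/hr = 2043.655 mcg/hr
Concentration = 5 mg ÷ 92 mL = 0.05434783 mg/mL = 54.34783 mcg/mL
Rate = 2043.655 mcg/hr ÷ 54.34783 mcg/mL = 37.60324 mL/hr
Volume infused so far = 37.60324 mL/hr × 0.9 hr = 33.84292 mL
Volume remaining = 92 − 33.84292 = 58.15708 mL
New rate:
Dose = 0.44 mcg/kg/min × 74.04545 kg = 32.58 mcg/min
32.58 mcg/min × 60 min/hr = 1954.8 mcg/hr
Rate = 1954.8 mcg/hr ÷ 54.34783 mcg/mL = 35.96832 mL/hr
Time remaining = 58.15708 mL ÷ 35.96832 mL/hr = 1.616897 hr

1.6 hours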